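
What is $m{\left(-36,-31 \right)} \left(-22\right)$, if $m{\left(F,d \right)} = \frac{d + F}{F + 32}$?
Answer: $- \frac{737}{2} \approx -368.5$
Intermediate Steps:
$m{\left(F,d \right)} = \frac{F + d}{32 + F}$
$m{\left(-36,-31 \right)} \left(-22\right) = \frac{-36 - 31}{32 - 36} \left(-22\right) = \frac{1}{-4} \left(-67\right) \left(-22\right) = \left(- \frac{1}{4}\right) \left(-67\right) \left(-22\right) = \frac{67}{4} \left(-22\right) = - \frac{737}{2}$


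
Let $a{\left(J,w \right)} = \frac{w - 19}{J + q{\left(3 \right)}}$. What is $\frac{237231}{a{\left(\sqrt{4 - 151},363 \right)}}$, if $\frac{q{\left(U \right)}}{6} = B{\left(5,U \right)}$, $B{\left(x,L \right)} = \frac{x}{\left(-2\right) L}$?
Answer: $- \frac{27585}{8} + \frac{38619 i \sqrt{3}}{8} \approx -3448.1 + 8361.3 i$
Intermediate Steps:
$B{\left(x,L \right)} = - \frac{x}{2 L}$ ($B{\left(x,L \right)} = x \left(- \frac{1}{2 L}\right) = - \frac{x}{2 L}$)
$q{\left(U \right)} = - \frac{15}{U}$ ($q{\left(U \right)} = 6 \left(\left(- \frac{1}{2}\right) 5 \frac{1}{U}\right) = 6 \left(- \frac{5}{2 U}\right) = - \frac{15}{U}$)
$a{\left(J,w \right)} = \frac{-19 + w}{-5 + J}$ ($a{\left(J,w \right)} = \frac{w - 19}{J - \frac{15}{3}} = \frac{-19 + w}{J - 5} = \frac{-19 + w}{-5 + J}$)
$\frac{237231}{a{\left(\sqrt{4 - 151},363 \right)}} = \frac{237231}{\frac{1}{-5 + \sqrt{4 - 151}} \left(-19 + 363\right)} = \frac{237231}{\frac{1}{-5 + \sqrt{-147}} \cdot 344} = \frac{237231}{\frac{1}{-5 + 7 i \sqrt{3}} \cdot 344} = \frac{237231}{344 \frac{1}{-5 + 7 i \sqrt{3}}} = 237231 \left(- \frac{5}{344} + \frac{7 i \sqrt{3}}{344}\right) = - \frac{27585}{8} + \frac{38619 i \sqrt{3}}{8}$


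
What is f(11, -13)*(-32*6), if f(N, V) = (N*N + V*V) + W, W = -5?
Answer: -54720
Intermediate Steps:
f(N, V) = -5 + N² + V² (f(N, V) = (N*N + V*V) - 5 = (N² + V²) - 5 = -5 + N² + V²)
f(11, -13)*(-32*6) = (-5 + 11² + (-13)²)*(-32*6) = (-5 + 121 + 169)*(-192) = 285*(-192) = -54720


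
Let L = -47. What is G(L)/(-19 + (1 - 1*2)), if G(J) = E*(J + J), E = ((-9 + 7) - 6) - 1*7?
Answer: -141/2 ≈ -70.500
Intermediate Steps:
E = -15 (E = (-2 - 6) - 7 = -8 - 7 = -15)
G(J) = -30*J (G(J) = -15*(J + J) = -30*J)
G(L)/(-19 + (1 - 1*2)) = (-30*(-47))/(-19 + (1 - 1*2)) = 1410/(-19 + (1 - 2)) = 1410/(-19 - 1) = 1410/(-20) = -1/20*1410 = -141/2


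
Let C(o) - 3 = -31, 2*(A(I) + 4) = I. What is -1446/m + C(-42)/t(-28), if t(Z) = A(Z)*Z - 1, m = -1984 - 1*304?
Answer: 331637/575432 ≈ 0.57633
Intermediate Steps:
m = -2288 (m = -1984 - 304 = -2288)
A(I) = -4 + I/2
C(o) = -28 (C(o) = 3 - 31 = -28)
t(Z) = -1 + Z*(-4 + Z/2) (t(Z) = (-4 + Z/2)*Z - 1 = Z*(-4 + Z/2) - 1 = -1 + Z*(-4 + Z/2))
-1446/m + C(-42)/t(-28) = -1446/(-2288) - 28/(-1 + (½)*(-28)*(-8 - 28)) = -1446*(-1/2288) - 28/(-1 + (½)*(-28)*(-36)) = 723/1144 - 28/(-1 + 504) = 723/1144 - 28/503 = 331637/575432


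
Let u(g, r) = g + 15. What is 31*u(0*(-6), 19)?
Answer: 465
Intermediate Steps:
u(g, r) = 15 + g
31*u(0*(-6), 19) = 31*(15 + 0*(-6)) = 31*(15 + 0) = 31*15 = 465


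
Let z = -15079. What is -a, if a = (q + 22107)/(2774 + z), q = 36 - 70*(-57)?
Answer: 26133/12305 ≈ 2.1238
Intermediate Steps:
q = 4026 (q = 36 + 3990 = 4026)
a = -26133/12305 (a = (4026 + 22107)/(2774 - 15079) = 26133/(-12305) = 26133*(-1/12305) = -26133/12305 ≈ -2.1238)
-a = -1*(-26133/12305) = 26133/12305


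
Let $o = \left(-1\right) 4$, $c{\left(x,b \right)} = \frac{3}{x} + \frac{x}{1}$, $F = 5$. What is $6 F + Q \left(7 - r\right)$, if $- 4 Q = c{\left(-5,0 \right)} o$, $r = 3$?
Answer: $\frac{38}{5} \approx 7.6$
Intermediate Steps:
$c{\left(x,b \right)} = x + \frac{3}{x}$ ($c{\left(x,b \right)} = \frac{3}{x} + x 1 = \frac{3}{x} + x = x + \frac{3}{x}$)
$o = -4$
$Q = - \frac{28}{5}$ ($Q = - \frac{\left(-5 + \frac{3}{-5}\right) \left(-4\right)}{4} = - \frac{\left(-5 + 3 \left(- \frac{1}{5}\right)\right) \left(-4\right)}{4} = - \frac{\left(-5 - \frac{3}{5}\right) \left(-4\right)}{4} = - \frac{\left(- \frac{28}{5}\right) \left(-4\right)}{4} = \left(- \frac{1}{4}\right) \frac{112}{5} = - \frac{28}{5} \approx -5.6$)
$6 F + Q \left(7 - r\right) = 6 \cdot 5 - \frac{28 \left(7 - 3\right)}{5} = 30 - \frac{28 \left(7 - 3\right)}{5} = 30 - \frac{112}{5} = \frac{38}{5}$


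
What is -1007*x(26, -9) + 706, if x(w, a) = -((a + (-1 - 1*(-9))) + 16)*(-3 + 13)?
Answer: 151756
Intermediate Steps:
x(w, a) = -240 - 10*a (x(w, a) = -((a + (-1 + 9)) + 16)*10 = -((a + 8) + 16)*10 = -((8 + a) + 16)*10 = -(24 + a)*10 = -(240 + 10*a) = -240 - 10*a)
-1007*x(26, -9) + 706 = -1007*(-240 - 10*(-9)) + 706 = -1007*(-240 + 90) + 706 = -1007*(-150) + 706 = 151050 + 706 = 151756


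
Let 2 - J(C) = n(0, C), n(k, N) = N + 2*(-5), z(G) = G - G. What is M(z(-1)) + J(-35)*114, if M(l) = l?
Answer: 5358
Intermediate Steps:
z(G) = 0
n(k, N) = -10 + N (n(k, N) = N - 10 = -10 + N)
J(C) = 12 - C (J(C) = 2 - (-10 + C) = 2 + (10 - C) = 12 - C)
M(z(-1)) + J(-35)*114 = 0 + (12 - 1*(-35))*114 = 0 + (12 + 35)*114 = 0 + 47*114 = 0 + 5358 = 5358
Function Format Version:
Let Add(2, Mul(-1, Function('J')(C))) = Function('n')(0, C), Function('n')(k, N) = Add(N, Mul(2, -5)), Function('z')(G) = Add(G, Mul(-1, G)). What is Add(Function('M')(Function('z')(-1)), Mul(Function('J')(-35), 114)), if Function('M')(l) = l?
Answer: 5358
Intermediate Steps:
Function('z')(G) = 0
Function('n')(k, N) = Add(-10, N) (Function('n')(k, N) = Add(N, -10) = Add(-10, N))
Function('J')(C) = Add(12, Mul(-1, C)) (Function('J')(C) = Add(2, Mul(-1, Add(-10, C))) = Add(2, Add(10, Mul(-1, C))) = Add(12, Mul(-1, C)))
Add(Function('M')(Function('z')(-1)), Mul(Function('J')(-35), 114)) = Add(0, Mul(Add(12, Mul(-1, -35)), 114)) = Add(0, Mul(Add(12, 35), 114)) = Add(0, Mul(47, 114)) = Add(0, 5358) = 5358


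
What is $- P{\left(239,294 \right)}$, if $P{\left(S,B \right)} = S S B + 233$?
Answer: $-16793807$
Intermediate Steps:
$P{\left(S,B \right)} = 233 + B S^{2}$ ($P{\left(S,B \right)} = S^{2} B + 233 = B S^{2} + 233 = 233 + B S^{2}$)
$- P{\left(239,294 \right)} = - (233 + 294 \cdot 239^{2}) = - (233 + 294 \cdot 57121) = - (233 + 16793574) = \left(-1\right) 16793807 = -16793807$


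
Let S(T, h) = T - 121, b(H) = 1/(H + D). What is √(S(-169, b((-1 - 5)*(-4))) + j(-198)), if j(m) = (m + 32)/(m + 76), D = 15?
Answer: I*√1074027/61 ≈ 16.989*I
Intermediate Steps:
b(H) = 1/(15 + H) (b(H) = 1/(H + 15) = 1/(15 + H))
j(m) = (32 + m)/(76 + m)
S(T, h) = -121 + T
√(S(-169, b((-1 - 5)*(-4))) + j(-198)) = √((-121 - 169) + (32 - 198)/(76 - 198)) = √(-290 - 166/(-122)) = √(-290 - 1/122*(-166)) = √(-290 + 83/61) = √(-17607/61) = I*√1074027/61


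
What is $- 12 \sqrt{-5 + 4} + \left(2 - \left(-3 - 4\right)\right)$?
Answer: $9 - 12 i \approx 9.0 - 12.0 i$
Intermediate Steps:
$- 12 \sqrt{-5 + 4} + \left(2 - \left(-3 - 4\right)\right) = - 12 \sqrt{-1} + \left(2 - \left(-3 - 4\right)\right) = - 12 i + \left(2 - -7\right) = - 12 i + \left(2 + 7\right) = - 12 i + 9 = 9 - 12 i$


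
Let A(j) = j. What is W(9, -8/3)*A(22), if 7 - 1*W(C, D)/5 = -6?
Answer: 1430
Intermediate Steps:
W(C, D) = 65 (W(C, D) = 35 - 5*(-6) = 35 + 30 = 65)
W(9, -8/3)*A(22) = 65*22 = 1430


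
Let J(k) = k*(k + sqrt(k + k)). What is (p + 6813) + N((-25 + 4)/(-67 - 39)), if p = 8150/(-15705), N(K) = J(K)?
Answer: 240429346889/35292276 + 21*sqrt(1113)/5618 ≈ 6812.6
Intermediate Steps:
J(k) = k*(k + sqrt(2)*sqrt(k)) (J(k) = k*(k + sqrt(2*k)) = k*(k + sqrt(2)*sqrt(k)))
N(K) = K**2 + sqrt(2)*K**(3/2)
p = -1630/3141 (p = 8150*(-1/15705) = -1630/3141 ≈ -0.51894)
(p + 6813) + N((-25 + 4)/(-67 - 39)) = (-1630/3141 + 6813) + (((-25 + 4)/(-67 - 39))**2 + sqrt(2)*((-25 + 4)/(-67 - 39))**(3/2)) = 21398003/3141 + ((-21/(-106))**2 + sqrt(2)*(-21/(-106))**(3/2)) = 21398003/3141 + ((-21*(-1/106))**2 + sqrt(2)*(-21*(-1/106))**(3/2)) = 21398003/3141 + ((21/106)**2 + sqrt(2)*(21/106)**(3/2)) = 21398003/3141 + (441/11236 + sqrt(2)*(21*sqrt(2226)/11236)) = 21398003/3141 + (441/11236 + 21*sqrt(1113)/5618) = 240429346889/35292276 + 21*sqrt(1113)/5618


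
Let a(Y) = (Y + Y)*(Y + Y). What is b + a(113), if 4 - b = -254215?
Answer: 305295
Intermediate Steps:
a(Y) = 4*Y² (a(Y) = (2*Y)*(2*Y) = 4*Y²)
b = 254219 (b = 4 - 1*(-254215) = 4 + 254215 = 254219)
b + a(113) = 254219 + 4*113² = 254219 + 4*12769 = 254219 + 51076 = 305295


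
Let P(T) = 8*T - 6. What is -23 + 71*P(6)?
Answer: 2959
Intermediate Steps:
P(T) = -6 + 8*T
-23 + 71*P(6) = -23 + 71*(-6 + 8*6) = -23 + 71*(-6 + 48) = -23 + 71*42 = -23 + 2982 = 2959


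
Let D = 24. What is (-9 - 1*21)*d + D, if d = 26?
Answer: -756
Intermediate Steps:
(-9 - 1*21)*d + D = (-9 - 1*21)*26 + 24 = (-9 - 21)*26 + 24 = -30*26 + 24 = -780 + 24 = -756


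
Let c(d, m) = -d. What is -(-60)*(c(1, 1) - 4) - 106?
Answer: -406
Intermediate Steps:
-(-60)*(c(1, 1) - 4) - 106 = -(-60)*(-1*1 - 4) - 106 = -(-60)*(-1 - 4) - 106 = -(-60)*(-5) - 106 = -20*15 - 106 = -300 - 106 = -406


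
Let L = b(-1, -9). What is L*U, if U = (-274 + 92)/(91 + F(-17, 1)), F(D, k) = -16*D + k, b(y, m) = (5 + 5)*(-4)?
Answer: 20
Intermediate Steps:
b(y, m) = -40 (b(y, m) = 10*(-4) = -40)
F(D, k) = k - 16*D
L = -40
U = -½ (U = (-274 + 92)/(91 + (1 - 16*(-17))) = -182/(91 + (1 + 272)) = -182/(91 + 273) = -182/364 = -182*1/364 = -½ ≈ -0.50000)
L*U = -40*(-½) = 20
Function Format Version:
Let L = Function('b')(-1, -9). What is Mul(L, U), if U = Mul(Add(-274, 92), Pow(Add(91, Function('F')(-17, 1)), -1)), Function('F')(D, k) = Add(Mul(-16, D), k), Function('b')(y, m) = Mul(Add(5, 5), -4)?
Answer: 20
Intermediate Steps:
Function('b')(y, m) = -40 (Function('b')(y, m) = Mul(10, -4) = -40)
Function('F')(D, k) = Add(k, Mul(-16, D))
L = -40
U = Rational(-1, 2) (U = Mul(Add(-274, 92), Pow(Add(91, Add(1, Mul(-16, -17))), -1)) = Mul(-182, Pow(Add(91, Add(1, 272)), -1)) = Mul(-182, Pow(Add(91, 273), -1)) = Mul(-182, Pow(364, -1)) = Mul(-182, Rational(1, 364)) = Rational(-1, 2) ≈ -0.50000)
Mul(L, U) = Mul(-40, Rational(-1, 2)) = 20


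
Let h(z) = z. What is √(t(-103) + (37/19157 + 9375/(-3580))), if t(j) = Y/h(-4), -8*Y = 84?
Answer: √1545819057782/13716412 ≈ 0.090644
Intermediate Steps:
Y = -21/2 (Y = -⅛*84 = -21/2 ≈ -10.500)
t(j) = 21/8 (t(j) = -21/2/(-4) = -21/2*(-¼) = 21/8)
√(t(-103) + (37/19157 + 9375/(-3580))) = √(21/8 + (37/19157 + 9375/(-3580))) = √(21/8 + (37*(1/19157) + 9375*(-1/3580))) = √(21/8 + (37/19157 - 1875/716)) = √(21/8 - 35892883/13716412) = √(225397/27432824) = √1545819057782/13716412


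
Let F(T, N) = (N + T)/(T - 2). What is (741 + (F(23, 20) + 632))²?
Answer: 833823376/441 ≈ 1.8908e+6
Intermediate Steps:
F(T, N) = (N + T)/(-2 + T)
(741 + (F(23, 20) + 632))² = (741 + ((20 + 23)/(-2 + 23) + 632))² = (741 + (43/21 + 632))² = (741 + 13315/21)² = (28876/21)² = 833823376/441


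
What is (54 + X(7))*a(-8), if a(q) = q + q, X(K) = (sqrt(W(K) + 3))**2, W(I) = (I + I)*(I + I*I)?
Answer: -13456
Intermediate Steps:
W(I) = 2*I*(I + I**2) (W(I) = (2*I)*(I + I**2) = 2*I*(I + I**2))
X(K) = 3 + 2*K**2*(1 + K) (X(K) = (sqrt(2*K**2*(1 + K) + 3))**2 = (sqrt(3 + 2*K**2*(1 + K)))**2 = 3 + 2*K**2*(1 + K))
a(q) = 2*q
(54 + X(7))*a(-8) = (54 + (3 + 2*7**2*(1 + 7)))*(2*(-8)) = (54 + (3 + 2*49*8))*(-16) = (54 + (3 + 784))*(-16) = (54 + 787)*(-16) = 841*(-16) = -13456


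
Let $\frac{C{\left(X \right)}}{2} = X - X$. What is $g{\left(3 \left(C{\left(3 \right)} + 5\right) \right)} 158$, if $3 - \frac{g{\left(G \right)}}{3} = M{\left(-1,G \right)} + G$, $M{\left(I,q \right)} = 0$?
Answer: $-5688$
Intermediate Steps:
$C{\left(X \right)} = 0$ ($C{\left(X \right)} = 2 \left(X - X\right) = 2 \cdot 0 = 0$)
$g{\left(G \right)} = 9 - 3 G$ ($g{\left(G \right)} = 9 - 3 \left(0 + G\right) = 9 - 3 G$)
$g{\left(3 \left(C{\left(3 \right)} + 5\right) \right)} 158 = \left(9 - 3 \cdot 3 \left(0 + 5\right)\right) 158 = \left(9 - 3 \cdot 3 \cdot 5\right) 158 = \left(9 - 45\right) 158 = \left(-36\right) 158 = -5688$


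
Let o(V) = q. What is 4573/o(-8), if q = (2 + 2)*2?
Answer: 4573/8 ≈ 571.63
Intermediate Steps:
q = 8 (q = 4*2 = 8)
o(V) = 8
4573/o(-8) = 4573/8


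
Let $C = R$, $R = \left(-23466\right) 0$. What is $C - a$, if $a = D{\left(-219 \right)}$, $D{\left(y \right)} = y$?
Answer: $219$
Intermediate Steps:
$R = 0$
$C = 0$
$a = -219$
$C - a = 0 - -219 = 0 + 219 = 219$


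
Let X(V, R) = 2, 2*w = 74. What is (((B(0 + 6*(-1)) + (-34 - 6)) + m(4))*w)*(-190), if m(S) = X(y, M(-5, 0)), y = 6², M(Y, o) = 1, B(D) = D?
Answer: 309320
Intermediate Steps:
w = 37 (w = (½)*74 = 37)
y = 36
m(S) = 2
(((B(0 + 6*(-1)) + (-34 - 6)) + m(4))*w)*(-190) = ((((0 + 6*(-1)) + (-34 - 6)) + 2)*37)*(-190) = ((((0 - 6) - 40) + 2)*37)*(-190) = (((-6 - 40) + 2)*37)*(-190) = ((-46 + 2)*37)*(-190) = -44*37*(-190) = -1628*(-190) = 309320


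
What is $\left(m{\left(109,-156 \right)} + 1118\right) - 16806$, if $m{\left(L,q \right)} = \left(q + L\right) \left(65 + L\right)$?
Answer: $-23866$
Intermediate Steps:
$m{\left(L,q \right)} = \left(65 + L\right) \left(L + q\right)$ ($m{\left(L,q \right)} = \left(L + q\right) \left(65 + L\right) = \left(65 + L\right) \left(L + q\right)$)
$\left(m{\left(109,-156 \right)} + 1118\right) - 16806 = \left(\left(109^{2} + 65 \cdot 109 + 65 \left(-156\right) + 109 \left(-156\right)\right) + 1118\right) - 16806 = \left(\left(11881 + 7085 - 10140 - 17004\right) + 1118\right) - 16806 = \left(-8178 + 1118\right) - 16806 = -7060 - 16806 = -23866$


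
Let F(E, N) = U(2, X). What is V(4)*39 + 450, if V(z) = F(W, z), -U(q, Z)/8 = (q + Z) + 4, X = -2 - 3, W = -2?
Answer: 138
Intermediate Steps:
X = -5
U(q, Z) = -32 - 8*Z - 8*q (U(q, Z) = -8*((q + Z) + 4) = -8*((Z + q) + 4) = -8*(4 + Z + q) = -32 - 8*Z - 8*q)
F(E, N) = -8 (F(E, N) = -32 - 8*(-5) - 8*2 = -32 + 40 - 16 = -8)
V(z) = -8
V(4)*39 + 450 = -8*39 + 450 = -312 + 450 = 138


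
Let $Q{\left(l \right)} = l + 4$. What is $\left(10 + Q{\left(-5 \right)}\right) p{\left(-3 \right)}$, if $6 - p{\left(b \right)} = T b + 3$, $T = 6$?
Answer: $189$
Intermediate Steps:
$Q{\left(l \right)} = 4 + l$
$p{\left(b \right)} = 3 - 6 b$ ($p{\left(b \right)} = 6 - \left(6 b + 3\right) = 6 - \left(3 + 6 b\right) = 3 - 6 b$)
$\left(10 + Q{\left(-5 \right)}\right) p{\left(-3 \right)} = \left(10 + \left(4 - 5\right)\right) \left(3 - -18\right) = \left(10 - 1\right) \left(3 + 18\right) = 9 \cdot 21 = 189$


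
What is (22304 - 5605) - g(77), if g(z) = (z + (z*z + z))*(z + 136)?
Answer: -1278980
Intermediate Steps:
g(z) = (136 + z)*(z² + 2*z) (g(z) = (z + (z² + z))*(136 + z) = (z + (z + z²))*(136 + z) = (z² + 2*z)*(136 + z) = (136 + z)*(z² + 2*z))
(22304 - 5605) - g(77) = (22304 - 5605) - 77*(272 + 77² + 138*77) = 16699 - 77*(272 + 5929 + 10626) = 16699 - 77*16827 = 16699 - 1*1295679 = 16699 - 1295679 = -1278980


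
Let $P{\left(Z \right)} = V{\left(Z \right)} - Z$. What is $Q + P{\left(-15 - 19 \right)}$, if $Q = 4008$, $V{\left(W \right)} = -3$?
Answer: $4039$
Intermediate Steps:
$P{\left(Z \right)} = -3 - Z$
$Q + P{\left(-15 - 19 \right)} = 4008 - \left(-12 - 19\right) = 4008 - -31 = 4008 + \left(-3 + 34\right) = 4008 + 31 = 4039$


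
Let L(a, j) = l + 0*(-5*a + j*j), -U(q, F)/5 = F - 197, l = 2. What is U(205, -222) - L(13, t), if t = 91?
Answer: 2093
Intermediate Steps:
U(q, F) = 985 - 5*F (U(q, F) = -5*(F - 197) = -5*(-197 + F) = 985 - 5*F)
L(a, j) = 2 (L(a, j) = 2 + 0*(-5*a + j*j) = 2 + 0*(-5*a + j²) = 2 + 0*(j² - 5*a) = 2 + 0 = 2)
U(205, -222) - L(13, t) = (985 - 5*(-222)) - 1*2 = (985 + 1110) - 2 = 2095 - 2 = 2093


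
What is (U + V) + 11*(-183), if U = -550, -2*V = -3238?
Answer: -944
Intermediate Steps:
V = 1619 (V = -1/2*(-3238) = 1619)
(U + V) + 11*(-183) = (-550 + 1619) + 11*(-183) = 1069 - 2013 = -944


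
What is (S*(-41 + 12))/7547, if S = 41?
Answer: -1189/7547 ≈ -0.15755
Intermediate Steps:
(S*(-41 + 12))/7547 = (41*(-41 + 12))/7547 = (41*(-29))*(1/7547) = -1189*1/7547 = -1189/7547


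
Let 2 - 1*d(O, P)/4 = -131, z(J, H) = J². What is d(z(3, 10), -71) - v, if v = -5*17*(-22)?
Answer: -1338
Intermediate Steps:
d(O, P) = 532 (d(O, P) = 8 - 4*(-131) = 8 + 524 = 532)
v = 1870 (v = -85*(-22) = 1870)
d(z(3, 10), -71) - v = 532 - 1*1870 = 532 - 1870 = -1338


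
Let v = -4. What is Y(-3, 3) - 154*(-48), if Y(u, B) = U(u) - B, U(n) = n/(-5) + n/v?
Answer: 147807/20 ≈ 7390.4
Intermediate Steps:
U(n) = -9*n/20 (U(n) = n/(-5) + n/(-4) = n*(-⅕) + n*(-¼) = -n/5 - n/4 = -9*n/20)
Y(u, B) = -B - 9*u/20 (Y(u, B) = -9*u/20 - B = -B - 9*u/20)
Y(-3, 3) - 154*(-48) = (-1*3 - 9/20*(-3)) - 154*(-48) = (-3 + 27/20) + 7392 = -33/20 + 7392 = 147807/20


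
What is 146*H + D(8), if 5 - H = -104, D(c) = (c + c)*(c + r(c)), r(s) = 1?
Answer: 16058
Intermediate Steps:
D(c) = 2*c*(1 + c) (D(c) = (c + c)*(c + 1) = (2*c)*(1 + c) = 2*c*(1 + c))
H = 109 (H = 5 - 1*(-104) = 5 + 104 = 109)
146*H + D(8) = 146*109 + 2*8*(1 + 8) = 15914 + 2*8*9 = 15914 + 144 = 16058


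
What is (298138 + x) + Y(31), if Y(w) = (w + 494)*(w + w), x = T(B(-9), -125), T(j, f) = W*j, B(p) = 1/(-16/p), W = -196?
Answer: 1322311/4 ≈ 3.3058e+5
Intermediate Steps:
B(p) = -p/16
T(j, f) = -196*j
x = -441/4 (x = -(-49)*(-9)/4 = -196*9/16 = -441/4 ≈ -110.25)
Y(w) = 2*w*(494 + w) (Y(w) = (494 + w)*(2*w) = 2*w*(494 + w))
(298138 + x) + Y(31) = (298138 - 441/4) + 2*31*(494 + 31) = 1192111/4 + 2*31*525 = 1192111/4 + 32550 = 1322311/4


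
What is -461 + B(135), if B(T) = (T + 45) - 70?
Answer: -351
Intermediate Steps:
B(T) = -25 + T (B(T) = (45 + T) - 70 = -25 + T)
-461 + B(135) = -461 + (-25 + 135) = -461 + 110 = -351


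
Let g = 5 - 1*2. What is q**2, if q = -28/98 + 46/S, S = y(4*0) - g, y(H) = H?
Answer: 107584/441 ≈ 243.95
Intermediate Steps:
g = 3 (g = 5 - 2 = 3)
S = -3 (S = 4*0 - 1*3 = 0 - 3 = -3)
q = -328/21 (q = -28/98 + 46/(-3) = -28*1/98 + 46*(-1/3) = -2/7 - 46/3 = -328/21 ≈ -15.619)
q**2 = (-328/21)**2 = 107584/441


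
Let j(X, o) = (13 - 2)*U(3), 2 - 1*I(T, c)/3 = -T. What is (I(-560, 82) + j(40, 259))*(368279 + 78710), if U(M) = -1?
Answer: -753176465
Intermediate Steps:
I(T, c) = 6 + 3*T (I(T, c) = 6 - (-3)*T = 6 + 3*T)
j(X, o) = -11 (j(X, o) = (13 - 2)*(-1) = 11*(-1) = -11)
(I(-560, 82) + j(40, 259))*(368279 + 78710) = ((6 + 3*(-560)) - 11)*(368279 + 78710) = ((6 - 1680) - 11)*446989 = (-1674 - 11)*446989 = -1685*446989 = -753176465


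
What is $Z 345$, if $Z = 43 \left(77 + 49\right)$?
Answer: $1869210$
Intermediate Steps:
$Z = 5418$ ($Z = 43 \cdot 126 = 5418$)
$Z 345 = 5418 \cdot 345 = 1869210$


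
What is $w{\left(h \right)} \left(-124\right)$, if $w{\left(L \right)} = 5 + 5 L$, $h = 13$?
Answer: $-8680$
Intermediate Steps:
$w{\left(h \right)} \left(-124\right) = \left(5 + 5 \cdot 13\right) \left(-124\right) = \left(5 + 65\right) \left(-124\right) = 70 \left(-124\right) = -8680$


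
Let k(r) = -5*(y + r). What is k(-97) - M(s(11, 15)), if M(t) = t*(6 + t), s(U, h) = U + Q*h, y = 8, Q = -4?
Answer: -1662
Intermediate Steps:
s(U, h) = U - 4*h
k(r) = -40 - 5*r (k(r) = -5*(8 + r) = -40 - 5*r)
k(-97) - M(s(11, 15)) = (-40 - 5*(-97)) - (11 - 4*15)*(6 + (11 - 4*15)) = (-40 + 485) - (11 - 60)*(6 + (11 - 60)) = 445 - (-49)*(6 - 49) = 445 - (-49)*(-43) = 445 - 1*2107 = 445 - 2107 = -1662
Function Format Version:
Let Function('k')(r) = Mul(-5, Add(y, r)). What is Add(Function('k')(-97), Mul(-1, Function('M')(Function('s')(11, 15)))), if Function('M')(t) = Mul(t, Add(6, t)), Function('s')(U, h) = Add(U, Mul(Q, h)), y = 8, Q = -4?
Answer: -1662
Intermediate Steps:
Function('s')(U, h) = Add(U, Mul(-4, h))
Function('k')(r) = Add(-40, Mul(-5, r)) (Function('k')(r) = Mul(-5, Add(8, r)) = Add(-40, Mul(-5, r)))
Add(Function('k')(-97), Mul(-1, Function('M')(Function('s')(11, 15)))) = Add(Add(-40, Mul(-5, -97)), Mul(-1, Mul(Add(11, Mul(-4, 15)), Add(6, Add(11, Mul(-4, 15)))))) = Add(Add(-40, 485), Mul(-1, Mul(Add(11, -60), Add(6, Add(11, -60))))) = Add(445, Mul(-1, Mul(-49, Add(6, -49)))) = Add(445, Mul(-1, Mul(-49, -43))) = Add(445, Mul(-1, 2107)) = Add(445, -2107) = -1662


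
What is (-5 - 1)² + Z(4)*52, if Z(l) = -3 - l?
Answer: -328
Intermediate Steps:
(-5 - 1)² + Z(4)*52 = (-5 - 1)² + (-3 - 1*4)*52 = (-6)² + (-3 - 4)*52 = 36 - 7*52 = 36 - 364 = -328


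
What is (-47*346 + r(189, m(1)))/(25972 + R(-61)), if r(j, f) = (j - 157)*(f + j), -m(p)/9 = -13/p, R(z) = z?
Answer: -6470/25911 ≈ -0.24970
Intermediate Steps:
m(p) = 117/p (m(p) = -(-117)/p = 117/p)
r(j, f) = (-157 + j)*(f + j)
(-47*346 + r(189, m(1)))/(25972 + R(-61)) = (-47*346 + (189**2 - 18369/1 - 157*189 + (117/1)*189))/(25972 - 61) = (-16262 + (35721 - 18369 - 29673 + (117*1)*189))/25911 = (-16262 + (35721 - 157*117 - 29673 + 117*189))*(1/25911) = (-16262 + (35721 - 18369 - 29673 + 22113))*(1/25911) = (-16262 + 9792)*(1/25911) = -6470*1/25911 = -6470/25911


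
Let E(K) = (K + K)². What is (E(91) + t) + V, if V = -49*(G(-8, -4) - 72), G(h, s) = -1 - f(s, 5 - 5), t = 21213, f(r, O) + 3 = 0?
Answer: 57767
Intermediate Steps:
f(r, O) = -3 (f(r, O) = -3 + 0 = -3)
G(h, s) = 2 (G(h, s) = -1 - 1*(-3) = -1 + 3 = 2)
E(K) = 4*K² (E(K) = (2*K)² = 4*K²)
V = 3430 (V = -49*(2 - 72) = -49*(-70) = 3430)
(E(91) + t) + V = (4*91² + 21213) + 3430 = (4*8281 + 21213) + 3430 = (33124 + 21213) + 3430 = 54337 + 3430 = 57767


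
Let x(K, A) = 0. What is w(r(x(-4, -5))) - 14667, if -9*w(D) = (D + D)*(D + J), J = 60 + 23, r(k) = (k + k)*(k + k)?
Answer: -14667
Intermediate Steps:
r(k) = 4*k**2 (r(k) = (2*k)*(2*k) = 4*k**2)
J = 83
w(D) = -2*D*(83 + D)/9 (w(D) = -(D + D)*(D + 83)/9 = -2*D*(83 + D)/9)
w(r(x(-4, -5))) - 14667 = -2*4*0**2*(83 + 4*0**2)/9 - 14667 = -2*4*0*(83 + 4*0)/9 - 14667 = -2/9*0*(83 + 0) - 14667 = -2/9*0*83 - 14667 = 0 - 14667 = -14667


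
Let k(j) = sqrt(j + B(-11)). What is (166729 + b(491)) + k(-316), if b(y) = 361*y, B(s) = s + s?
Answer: 343980 + 13*I*sqrt(2) ≈ 3.4398e+5 + 18.385*I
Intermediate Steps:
B(s) = 2*s
k(j) = sqrt(-22 + j) (k(j) = sqrt(j + 2*(-11)) = sqrt(j - 22) = sqrt(-22 + j))
(166729 + b(491)) + k(-316) = (166729 + 361*491) + sqrt(-22 - 316) = (166729 + 177251) + sqrt(-338) = 343980 + 13*I*sqrt(2)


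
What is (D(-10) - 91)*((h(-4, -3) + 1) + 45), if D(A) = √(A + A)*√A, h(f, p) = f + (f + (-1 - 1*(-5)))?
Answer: -3822 - 420*√2 ≈ -4416.0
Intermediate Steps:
h(f, p) = 4 + 2*f (h(f, p) = f + (f + (-1 + 5)) = f + (f + 4) = f + (4 + f) = 4 + 2*f)
D(A) = A*√2 (D(A) = √(2*A)*√A = (√2*√A)*√A = A*√2)
(D(-10) - 91)*((h(-4, -3) + 1) + 45) = (-10*√2 - 91)*(((4 + 2*(-4)) + 1) + 45) = (-91 - 10*√2)*(((4 - 8) + 1) + 45) = (-91 - 10*√2)*((-4 + 1) + 45) = (-91 - 10*√2)*(-3 + 45) = (-91 - 10*√2)*42 = -3822 - 420*√2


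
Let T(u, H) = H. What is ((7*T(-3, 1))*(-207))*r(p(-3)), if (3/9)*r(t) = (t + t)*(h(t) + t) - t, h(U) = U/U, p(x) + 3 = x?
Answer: -286902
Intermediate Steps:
p(x) = -3 + x
h(U) = 1
r(t) = -3*t + 6*t*(1 + t) (r(t) = 3*((t + t)*(1 + t) - t) = 3*((2*t)*(1 + t) - t) = 3*(2*t*(1 + t) - t) = 3*(-t + 2*t*(1 + t)) = -3*t + 6*t*(1 + t))
((7*T(-3, 1))*(-207))*r(p(-3)) = ((7*1)*(-207))*(3*(-3 - 3)*(1 + 2*(-3 - 3))) = (7*(-207))*(3*(-6)*(1 + 2*(-6))) = -4347*(-6)*(1 - 12) = -4347*(-6)*(-11) = -1449*198 = -286902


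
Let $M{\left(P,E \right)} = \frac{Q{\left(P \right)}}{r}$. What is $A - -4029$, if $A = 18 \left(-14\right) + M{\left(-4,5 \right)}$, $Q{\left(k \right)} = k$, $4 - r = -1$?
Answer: $\frac{18881}{5} \approx 3776.2$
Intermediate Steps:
$r = 5$ ($r = 4 - -1 = 4 + 1 = 5$)
$M{\left(P,E \right)} = \frac{P}{5}$
$A = - \frac{1264}{5}$ ($A = 18 \left(-14\right) + \frac{1}{5} \left(-4\right) = -252 - \frac{4}{5} = - \frac{1264}{5} \approx -252.8$)
$A - -4029 = - \frac{1264}{5} - -4029 = - \frac{1264}{5} + 4029 = \frac{18881}{5}$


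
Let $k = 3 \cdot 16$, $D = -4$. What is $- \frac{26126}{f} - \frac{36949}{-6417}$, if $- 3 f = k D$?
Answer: $- \frac{82642903}{205344} \approx -402.46$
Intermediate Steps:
$k = 48$
$f = 64$ ($f = - \frac{48 \left(-4\right)}{3} = \left(- \frac{1}{3}\right) \left(-192\right) = 64$)
$- \frac{26126}{f} - \frac{36949}{-6417} = - \frac{26126}{64} - \frac{36949}{-6417} = \left(-26126\right) \frac{1}{64} - - \frac{36949}{6417} = - \frac{13063}{32} + \frac{36949}{6417} = - \frac{82642903}{205344}$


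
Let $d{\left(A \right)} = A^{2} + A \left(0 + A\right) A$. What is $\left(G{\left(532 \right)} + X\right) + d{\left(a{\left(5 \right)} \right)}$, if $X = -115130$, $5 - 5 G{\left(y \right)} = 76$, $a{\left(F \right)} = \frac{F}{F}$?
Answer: $- \frac{575711}{5} \approx -1.1514 \cdot 10^{5}$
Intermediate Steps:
$a{\left(F \right)} = 1$
$G{\left(y \right)} = - \frac{71}{5}$ ($G{\left(y \right)} = 1 - \frac{76}{5} = - \frac{71}{5}$)
$d{\left(A \right)} = A^{2} + A^{3}$ ($d{\left(A \right)} = A^{2} + A A A = A^{2} + A A^{2} = A^{2} + A^{3}$)
$\left(G{\left(532 \right)} + X\right) + d{\left(a{\left(5 \right)} \right)} = \left(- \frac{71}{5} - 115130\right) + 1^{2} \left(1 + 1\right) = - \frac{575721}{5} + 1 \cdot 2 = - \frac{575721}{5} + 2 = - \frac{575711}{5}$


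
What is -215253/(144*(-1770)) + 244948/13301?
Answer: 7255047377/376684320 ≈ 19.260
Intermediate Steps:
-215253/(144*(-1770)) + 244948/13301 = -215253/(-254880) + 244948*(1/13301) = -215253*(-1/254880) + 244948/13301 = 23917/28320 + 244948/13301 = 7255047377/376684320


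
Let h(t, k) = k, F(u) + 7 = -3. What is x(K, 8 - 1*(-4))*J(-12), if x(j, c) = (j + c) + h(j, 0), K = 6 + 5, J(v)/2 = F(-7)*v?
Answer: 5520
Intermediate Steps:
F(u) = -10 (F(u) = -7 - 3 = -10)
J(v) = -20*v (J(v) = 2*(-10*v) = -20*v)
K = 11
x(j, c) = c + j (x(j, c) = (j + c) + 0 = (c + j) + 0 = c + j)
x(K, 8 - 1*(-4))*J(-12) = ((8 - 1*(-4)) + 11)*(-20*(-12)) = ((8 + 4) + 11)*240 = (12 + 11)*240 = 23*240 = 5520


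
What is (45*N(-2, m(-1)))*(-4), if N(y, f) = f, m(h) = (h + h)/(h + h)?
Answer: -180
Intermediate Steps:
m(h) = 1 (m(h) = (2*h)/((2*h)) = (2*h)*(1/(2*h)) = 1)
(45*N(-2, m(-1)))*(-4) = (45*1)*(-4) = 45*(-4) = -180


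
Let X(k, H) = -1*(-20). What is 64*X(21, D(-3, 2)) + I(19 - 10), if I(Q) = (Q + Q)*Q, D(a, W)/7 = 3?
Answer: 1442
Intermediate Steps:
D(a, W) = 21 (D(a, W) = 7*3 = 21)
I(Q) = 2*Q² (I(Q) = (2*Q)*Q = 2*Q²)
X(k, H) = 20
64*X(21, D(-3, 2)) + I(19 - 10) = 64*20 + 2*(19 - 10)² = 1280 + 2*9² = 1280 + 2*81 = 1280 + 162 = 1442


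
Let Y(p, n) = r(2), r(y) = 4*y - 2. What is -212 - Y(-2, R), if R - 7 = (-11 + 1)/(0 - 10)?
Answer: -218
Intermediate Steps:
r(y) = -2 + 4*y
R = 8 (R = 7 + (-11 + 1)/(0 - 10) = 7 - 10/(-10) = 7 - 10*(-⅒) = 7 + 1 = 8)
Y(p, n) = 6 (Y(p, n) = -2 + 4*2 = -2 + 8 = 6)
-212 - Y(-2, R) = -212 - 1*6 = -212 - 6 = -218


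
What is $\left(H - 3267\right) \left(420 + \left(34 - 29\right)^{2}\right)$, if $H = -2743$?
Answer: $-2674450$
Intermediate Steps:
$\left(H - 3267\right) \left(420 + \left(34 - 29\right)^{2}\right) = \left(-2743 - 3267\right) \left(420 + \left(34 - 29\right)^{2}\right) = - 6010 \left(420 + 5^{2}\right) = - 6010 \left(420 + 25\right) = \left(-6010\right) 445 = -2674450$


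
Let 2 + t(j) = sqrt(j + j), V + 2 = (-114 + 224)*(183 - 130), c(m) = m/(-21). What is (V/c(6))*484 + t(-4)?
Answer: -9872634 + 2*I*sqrt(2) ≈ -9.8726e+6 + 2.8284*I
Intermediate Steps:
c(m) = -m/21 (c(m) = m*(-1/21) = -m/21)
V = 5828 (V = -2 + (-114 + 224)*(183 - 130) = -2 + 110*53 = -2 + 5830 = 5828)
t(j) = -2 + sqrt(2)*sqrt(j) (t(j) = -2 + sqrt(j + j) = -2 + sqrt(2*j) = -2 + sqrt(2)*sqrt(j))
(V/c(6))*484 + t(-4) = (5828/((-1/21*6)))*484 + (-2 + sqrt(2)*sqrt(-4)) = (5828/(-2/7))*484 + (-2 + sqrt(2)*(2*I)) = (5828*(-7/2))*484 + (-2 + 2*I*sqrt(2)) = -20398*484 + (-2 + 2*I*sqrt(2)) = -9872632 + (-2 + 2*I*sqrt(2)) = -9872634 + 2*I*sqrt(2)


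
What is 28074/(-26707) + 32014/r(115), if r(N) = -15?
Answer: -855419008/400605 ≈ -2135.3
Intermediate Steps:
28074/(-26707) + 32014/r(115) = 28074/(-26707) + 32014/(-15) = 28074*(-1/26707) + 32014*(-1/15) = -28074/26707 - 32014/15 = -855419008/400605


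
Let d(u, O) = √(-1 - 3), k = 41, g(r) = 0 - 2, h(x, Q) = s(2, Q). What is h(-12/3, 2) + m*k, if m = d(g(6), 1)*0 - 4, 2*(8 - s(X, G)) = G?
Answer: -157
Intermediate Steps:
s(X, G) = 8 - G/2
h(x, Q) = 8 - Q/2
g(r) = -2
d(u, O) = 2*I (d(u, O) = √(-4) = 2*I)
m = -4 (m = (2*I)*0 - 4 = 0 - 4 = -4)
h(-12/3, 2) + m*k = (8 - ½*2) - 4*41 = (8 - 1) - 164 = 7 - 164 = -157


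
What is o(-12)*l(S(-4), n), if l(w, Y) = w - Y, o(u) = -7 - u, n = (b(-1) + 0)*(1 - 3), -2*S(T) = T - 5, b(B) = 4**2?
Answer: 365/2 ≈ 182.50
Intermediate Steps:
b(B) = 16
S(T) = 5/2 - T/2 (S(T) = -(T - 5)/2 = -(-5 + T)/2 = 5/2 - T/2)
n = -32 (n = (16 + 0)*(1 - 3) = 16*(-2) = -32)
o(-12)*l(S(-4), n) = (-7 - 1*(-12))*((5/2 - 1/2*(-4)) - 1*(-32)) = (-7 + 12)*((5/2 + 2) + 32) = 5*(9/2 + 32) = 5*(73/2) = 365/2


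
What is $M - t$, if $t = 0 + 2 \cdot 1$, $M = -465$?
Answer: $-467$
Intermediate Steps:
$t = 2$ ($t = 0 + 2 = 2$)
$M - t = -465 - 2 = -467$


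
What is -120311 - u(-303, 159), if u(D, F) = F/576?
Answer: -23099765/192 ≈ -1.2031e+5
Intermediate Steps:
u(D, F) = F/576 (u(D, F) = F*(1/576) = F/576)
-120311 - u(-303, 159) = -120311 - 159/576 = -120311 - 1*53/192 = -120311 - 53/192 = -23099765/192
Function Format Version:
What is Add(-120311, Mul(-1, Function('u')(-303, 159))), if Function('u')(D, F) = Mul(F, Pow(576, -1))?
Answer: Rational(-23099765, 192) ≈ -1.2031e+5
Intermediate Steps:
Function('u')(D, F) = Mul(Rational(1, 576), F) (Function('u')(D, F) = Mul(F, Rational(1, 576)) = Mul(Rational(1, 576), F))
Add(-120311, Mul(-1, Function('u')(-303, 159))) = Add(-120311, Mul(-1, Mul(Rational(1, 576), 159))) = Add(-120311, Mul(-1, Rational(53, 192))) = Add(-120311, Rational(-53, 192)) = Rational(-23099765, 192)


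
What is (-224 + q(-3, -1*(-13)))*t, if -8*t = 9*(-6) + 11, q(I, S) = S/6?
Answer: -57233/48 ≈ -1192.4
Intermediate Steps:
q(I, S) = S/6 (q(I, S) = S*(⅙) = S/6)
t = 43/8 (t = -(9*(-6) + 11)/8 = -(-54 + 11)/8 = -⅛*(-43) = 43/8 ≈ 5.3750)
(-224 + q(-3, -1*(-13)))*t = (-224 + (-1*(-13))/6)*(43/8) = (-224 + (⅙)*13)*(43/8) = (-224 + 13/6)*(43/8) = -1331/6*43/8 = -57233/48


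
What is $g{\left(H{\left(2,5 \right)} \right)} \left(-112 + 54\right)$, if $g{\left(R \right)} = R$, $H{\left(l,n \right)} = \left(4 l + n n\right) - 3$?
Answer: $-1740$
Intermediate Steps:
$H{\left(l,n \right)} = -3 + n^{2} + 4 l$ ($H{\left(l,n \right)} = \left(4 l + n^{2}\right) - 3 = \left(n^{2} + 4 l\right) - 3 = -3 + n^{2} + 4 l$)
$g{\left(H{\left(2,5 \right)} \right)} \left(-112 + 54\right) = \left(-3 + 5^{2} + 4 \cdot 2\right) \left(-112 + 54\right) = \left(-3 + 25 + 8\right) \left(-58\right) = 30 \left(-58\right) = -1740$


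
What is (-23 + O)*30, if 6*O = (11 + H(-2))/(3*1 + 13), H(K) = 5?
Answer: -685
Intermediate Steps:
O = ⅙ (O = ((11 + 5)/(3*1 + 13))/6 = (16/(3 + 13))/6 = (16/16)/6 = (16*(1/16))/6 = (⅙)*1 = ⅙ ≈ 0.16667)
(-23 + O)*30 = (-23 + ⅙)*30 = -137/6*30 = -685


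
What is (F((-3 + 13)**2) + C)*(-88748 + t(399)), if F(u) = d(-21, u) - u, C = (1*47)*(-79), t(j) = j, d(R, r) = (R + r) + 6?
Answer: 329365072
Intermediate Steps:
d(R, r) = 6 + R + r
C = -3713 (C = 47*(-79) = -3713)
F(u) = -15 (F(u) = (6 - 21 + u) - u = (-15 + u) - u = -15)
(F((-3 + 13)**2) + C)*(-88748 + t(399)) = (-15 - 3713)*(-88748 + 399) = -3728*(-88349) = 329365072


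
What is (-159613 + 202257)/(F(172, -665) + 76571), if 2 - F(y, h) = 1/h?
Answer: 14179130/25460523 ≈ 0.55691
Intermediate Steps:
F(y, h) = 2 - 1/h
(-159613 + 202257)/(F(172, -665) + 76571) = (-159613 + 202257)/((2 - 1/(-665)) + 76571) = 42644/((2 - 1*(-1/665)) + 76571) = 42644/((2 + 1/665) + 76571) = 42644/(1331/665 + 76571) = 42644/(50921046/665) = 42644*(665/50921046) = 14179130/25460523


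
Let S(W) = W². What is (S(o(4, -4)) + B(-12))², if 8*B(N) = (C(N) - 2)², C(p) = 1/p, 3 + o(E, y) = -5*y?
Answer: 111257603809/1327104 ≈ 83835.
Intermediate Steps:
o(E, y) = -3 - 5*y
B(N) = (-2 + 1/N)²/8 (B(N) = (1/N - 2)²/8 = (-2 + 1/N)²/8)
(S(o(4, -4)) + B(-12))² = ((-3 - 5*(-4))² + (⅛)*(-1 + 2*(-12))²/(-12)²)² = ((-3 + 20)² + (⅛)*(1/144)*(-1 - 24)²)² = (17² + (⅛)*(1/144)*(-25)²)² = (289 + (⅛)*(1/144)*625)² = (289 + 625/1152)² = (333553/1152)² = 111257603809/1327104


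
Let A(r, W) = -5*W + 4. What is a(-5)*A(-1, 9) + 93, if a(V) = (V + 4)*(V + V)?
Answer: -317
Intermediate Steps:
a(V) = 2*V*(4 + V) (a(V) = (4 + V)*(2*V) = 2*V*(4 + V))
A(r, W) = 4 - 5*W
a(-5)*A(-1, 9) + 93 = (2*(-5)*(4 - 5))*(4 - 5*9) + 93 = (2*(-5)*(-1))*(4 - 45) + 93 = 10*(-41) + 93 = -410 + 93 = -317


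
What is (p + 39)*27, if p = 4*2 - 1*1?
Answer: 1242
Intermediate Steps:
p = 7 (p = 8 - 1 = 7)
(p + 39)*27 = (7 + 39)*27 = 46*27 = 1242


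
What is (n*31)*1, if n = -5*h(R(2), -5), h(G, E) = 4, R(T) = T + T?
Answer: -620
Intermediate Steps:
R(T) = 2*T
n = -20 (n = -5*4 = -20)
(n*31)*1 = -20*31*1 = -620*1 = -620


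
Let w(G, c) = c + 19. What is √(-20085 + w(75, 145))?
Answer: I*√19921 ≈ 141.14*I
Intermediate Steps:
w(G, c) = 19 + c
√(-20085 + w(75, 145)) = √(-20085 + (19 + 145)) = √(-20085 + 164) = √(-19921) = I*√19921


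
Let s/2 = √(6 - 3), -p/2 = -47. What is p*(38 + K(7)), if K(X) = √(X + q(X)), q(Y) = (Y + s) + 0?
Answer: 3572 + 94*√(14 + 2*√3) ≈ 3964.8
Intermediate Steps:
p = 94 (p = -2*(-47) = 94)
s = 2*√3 (s = 2*√(6 - 3) = 2*√3 ≈ 3.4641)
q(Y) = Y + 2*√3 (q(Y) = (Y + 2*√3) + 0 = Y + 2*√3)
K(X) = √(2*X + 2*√3) (K(X) = √(X + (X + 2*√3)) = √(2*X + 2*√3))
p*(38 + K(7)) = 94*(38 + √(2*7 + 2*√3)) = 94*(38 + √(14 + 2*√3)) = 3572 + 94*√(14 + 2*√3)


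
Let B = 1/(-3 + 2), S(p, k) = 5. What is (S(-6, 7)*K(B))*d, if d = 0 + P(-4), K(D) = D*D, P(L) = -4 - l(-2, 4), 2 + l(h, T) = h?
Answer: 0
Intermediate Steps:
l(h, T) = -2 + h
P(L) = 0 (P(L) = -4 - (-2 - 2) = -4 - 1*(-4) = -4 + 4 = 0)
B = -1 (B = 1/(-1) = -1)
K(D) = D**2
d = 0 (d = 0 + 0 = 0)
(S(-6, 7)*K(B))*d = (5*(-1)**2)*0 = (5*1)*0 = 5*0 = 0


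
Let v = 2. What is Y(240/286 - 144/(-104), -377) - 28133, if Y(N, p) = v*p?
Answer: -28887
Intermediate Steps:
Y(N, p) = 2*p
Y(240/286 - 144/(-104), -377) - 28133 = 2*(-377) - 28133 = -754 - 28133 = -28887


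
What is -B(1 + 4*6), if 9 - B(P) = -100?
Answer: -109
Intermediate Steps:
B(P) = 109 (B(P) = 9 - 1*(-100) = 9 + 100 = 109)
-B(1 + 4*6) = -1*109 = -109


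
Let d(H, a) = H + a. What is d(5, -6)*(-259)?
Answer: 259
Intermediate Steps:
d(5, -6)*(-259) = (5 - 6)*(-259) = -1*(-259) = 259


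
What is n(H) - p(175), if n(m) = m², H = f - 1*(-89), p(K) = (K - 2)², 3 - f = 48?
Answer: -27993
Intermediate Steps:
f = -45 (f = 3 - 1*48 = 3 - 48 = -45)
p(K) = (-2 + K)²
H = 44 (H = -45 - 1*(-89) = -45 + 89 = 44)
n(H) - p(175) = 44² - (-2 + 175)² = 1936 - 1*173² = 1936 - 1*29929 = 1936 - 29929 = -27993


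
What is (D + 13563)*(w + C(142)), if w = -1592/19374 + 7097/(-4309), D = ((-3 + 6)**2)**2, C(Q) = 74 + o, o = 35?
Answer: 20364221417712/13913761 ≈ 1.4636e+6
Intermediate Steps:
C(Q) = 109 (C(Q) = 74 + 35 = 109)
D = 81 (D = (3**2)**2 = 9**2 = 81)
w = -72178603/41741283 (w = -1592*1/19374 + 7097*(-1/4309) = -796/9687 - 7097/4309 = -72178603/41741283 ≈ -1.7292)
(D + 13563)*(w + C(142)) = (81 + 13563)*(-72178603/41741283 + 109) = 13644*(4477621244/41741283) = 20364221417712/13913761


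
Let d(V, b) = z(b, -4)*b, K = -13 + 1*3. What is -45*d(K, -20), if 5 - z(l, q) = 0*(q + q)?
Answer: 4500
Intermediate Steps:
K = -10 (K = -13 + 3 = -10)
z(l, q) = 5 (z(l, q) = 5 - 0*(q + q) = 5 - 0*2*q = 5 - 1*0 = 5 + 0 = 5)
d(V, b) = 5*b
-45*d(K, -20) = -225*(-20) = -45*(-100) = 4500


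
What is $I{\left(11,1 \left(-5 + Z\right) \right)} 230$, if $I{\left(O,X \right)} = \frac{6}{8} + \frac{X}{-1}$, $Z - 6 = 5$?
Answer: $- \frac{2415}{2} \approx -1207.5$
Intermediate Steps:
$Z = 11$ ($Z = 6 + 5 = 11$)
$I{\left(O,X \right)} = \frac{3}{4} - X$ ($I{\left(O,X \right)} = 6 \cdot \frac{1}{8} + X \left(-1\right) = \frac{3}{4} - X$)
$I{\left(11,1 \left(-5 + Z\right) \right)} 230 = \left(\frac{3}{4} - 1 \left(-5 + 11\right)\right) 230 = \left(\frac{3}{4} - 1 \cdot 6\right) 230 = \left(\frac{3}{4} - 6\right) 230 = \left(- \frac{21}{4}\right) 230 = - \frac{2415}{2}$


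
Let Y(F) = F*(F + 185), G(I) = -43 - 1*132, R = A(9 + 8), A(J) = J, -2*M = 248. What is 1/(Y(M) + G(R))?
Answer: -1/7739 ≈ -0.00012922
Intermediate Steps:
M = -124 (M = -½*248 = -124)
R = 17 (R = 9 + 8 = 17)
G(I) = -175 (G(I) = -43 - 132 = -175)
Y(F) = F*(185 + F)
1/(Y(M) + G(R)) = 1/(-124*(185 - 124) - 175) = 1/(-124*61 - 175) = 1/(-7564 - 175) = 1/(-7739) = -1/7739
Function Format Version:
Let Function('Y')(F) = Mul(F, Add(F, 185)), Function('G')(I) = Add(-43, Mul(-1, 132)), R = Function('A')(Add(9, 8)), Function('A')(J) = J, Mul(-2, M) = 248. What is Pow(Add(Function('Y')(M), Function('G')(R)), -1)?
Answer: Rational(-1, 7739) ≈ -0.00012922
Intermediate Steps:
M = -124 (M = Mul(Rational(-1, 2), 248) = -124)
R = 17 (R = Add(9, 8) = 17)
Function('G')(I) = -175 (Function('G')(I) = Add(-43, -132) = -175)
Function('Y')(F) = Mul(F, Add(185, F))
Pow(Add(Function('Y')(M), Function('G')(R)), -1) = Pow(Add(Mul(-124, Add(185, -124)), -175), -1) = Pow(Add(Mul(-124, 61), -175), -1) = Pow(Add(-7564, -175), -1) = Pow(-7739, -1) = Rational(-1, 7739)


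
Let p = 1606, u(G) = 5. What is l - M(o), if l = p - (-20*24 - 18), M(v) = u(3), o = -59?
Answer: 2099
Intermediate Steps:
M(v) = 5
l = 2104 (l = 1606 - (-20*24 - 18) = 1606 - (-480 - 18) = 1606 - 1*(-498) = 1606 + 498 = 2104)
l - M(o) = 2104 - 1*5 = 2104 - 5 = 2099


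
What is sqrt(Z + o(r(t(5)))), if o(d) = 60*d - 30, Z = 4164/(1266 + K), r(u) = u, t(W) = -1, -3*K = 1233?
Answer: I*sqrt(6914670)/285 ≈ 9.2266*I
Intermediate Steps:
K = -411 (K = -1/3*1233 = -411)
Z = 1388/285 (Z = 4164/(1266 - 411) = 4164/855 = 4164*(1/855) = 1388/285 ≈ 4.8702)
o(d) = -30 + 60*d
sqrt(Z + o(r(t(5)))) = sqrt(1388/285 + (-30 + 60*(-1))) = sqrt(1388/285 + (-30 - 60)) = sqrt(1388/285 - 90) = sqrt(-24262/285) = I*sqrt(6914670)/285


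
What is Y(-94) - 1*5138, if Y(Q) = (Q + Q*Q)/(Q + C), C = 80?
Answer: -40337/7 ≈ -5762.4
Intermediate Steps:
Y(Q) = (Q + Q**2)/(80 + Q) (Y(Q) = (Q + Q*Q)/(Q + 80) = (Q + Q**2)/(80 + Q))
Y(-94) - 1*5138 = -94*(1 - 94)/(80 - 94) - 1*5138 = -94*(-93)/(-14) - 5138 = -94*(-1/14)*(-93) - 5138 = -4371/7 - 5138 = -40337/7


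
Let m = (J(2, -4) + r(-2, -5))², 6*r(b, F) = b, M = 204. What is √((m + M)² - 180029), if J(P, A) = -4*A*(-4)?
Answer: 34*√1308871/9 ≈ 4322.0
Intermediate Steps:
r(b, F) = b/6
J(P, A) = 16*A
m = 37249/9 (m = (16*(-4) + (⅙)*(-2))² = (-64 - ⅓)² = (-193/3)² = 37249/9 ≈ 4138.8)
√((m + M)² - 180029) = √((37249/9 + 204)² - 180029) = √((39085/9)² - 180029) = √(1527637225/81 - 180029) = √(1513054876/81) = 34*√1308871/9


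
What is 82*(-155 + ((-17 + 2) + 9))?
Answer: -13202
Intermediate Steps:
82*(-155 + ((-17 + 2) + 9)) = 82*(-155 + (-15 + 9)) = 82*(-155 - 6) = 82*(-161) = -13202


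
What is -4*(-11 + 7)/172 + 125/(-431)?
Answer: -3651/18533 ≈ -0.19700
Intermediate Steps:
-4*(-11 + 7)/172 + 125/(-431) = -4*(-4)*(1/172) + 125*(-1/431) = 16*(1/172) - 125/431 = 4/43 - 125/431 = -3651/18533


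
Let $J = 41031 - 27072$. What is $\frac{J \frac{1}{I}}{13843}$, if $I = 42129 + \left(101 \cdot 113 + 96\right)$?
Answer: $\frac{13959}{742510834} \approx 1.88 \cdot 10^{-5}$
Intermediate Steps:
$J = 13959$
$I = 53638$ ($I = 42129 + \left(11413 + 96\right) = 42129 + 11509 = 53638$)
$\frac{J \frac{1}{I}}{13843} = \frac{13959 \cdot \frac{1}{53638}}{13843} = 13959 \cdot \frac{1}{53638} \cdot \frac{1}{13843} = \frac{13959}{53638} \cdot \frac{1}{13843} = \frac{13959}{742510834}$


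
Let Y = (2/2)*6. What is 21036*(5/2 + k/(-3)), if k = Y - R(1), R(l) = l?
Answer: 17530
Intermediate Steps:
Y = 6 (Y = (2*(½))*6 = 1*6 = 6)
k = 5 (k = 6 - 1*1 = 6 - 1 = 5)
21036*(5/2 + k/(-3)) = 21036*(5/2 + 5/(-3)) = 21036*(5*(½) + 5*(-⅓)) = 21036*(5/2 - 5/3) = 21036*(⅚) = 17530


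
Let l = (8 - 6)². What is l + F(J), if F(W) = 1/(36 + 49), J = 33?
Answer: 341/85 ≈ 4.0118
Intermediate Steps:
l = 4 (l = 2² = 4)
F(W) = 1/85
l + F(J) = 4 + 1/85 = 341/85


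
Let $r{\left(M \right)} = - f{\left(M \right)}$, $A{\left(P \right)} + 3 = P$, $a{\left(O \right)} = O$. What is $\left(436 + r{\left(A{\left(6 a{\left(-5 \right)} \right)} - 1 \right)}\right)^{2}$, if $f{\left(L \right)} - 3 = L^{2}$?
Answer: $522729$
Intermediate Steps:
$f{\left(L \right)} = 3 + L^{2}$
$A{\left(P \right)} = -3 + P$
$r{\left(M \right)} = -3 - M^{2}$ ($r{\left(M \right)} = - (3 + M^{2}) = -3 - M^{2}$)
$\left(436 + r{\left(A{\left(6 a{\left(-5 \right)} \right)} - 1 \right)}\right)^{2} = \left(436 - \left(3 + \left(\left(-3 + 6 \left(-5\right)\right) - 1\right)^{2}\right)\right)^{2} = \left(436 - \left(3 + \left(\left(-3 - 30\right) - 1\right)^{2}\right)\right)^{2} = \left(436 - \left(3 + \left(-33 - 1\right)^{2}\right)\right)^{2} = \left(436 - 1159\right)^{2} = \left(-723\right)^{2} = 522729$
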